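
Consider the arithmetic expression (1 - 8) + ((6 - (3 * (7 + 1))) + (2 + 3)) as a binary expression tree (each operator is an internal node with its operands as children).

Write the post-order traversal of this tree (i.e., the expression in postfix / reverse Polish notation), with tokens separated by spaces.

1 8 - 6 3 7 1 + * - 2 3 + + +

Post-order on an expression tree gives postfix notation: for each operator, emit left operand, right operand, then the operator.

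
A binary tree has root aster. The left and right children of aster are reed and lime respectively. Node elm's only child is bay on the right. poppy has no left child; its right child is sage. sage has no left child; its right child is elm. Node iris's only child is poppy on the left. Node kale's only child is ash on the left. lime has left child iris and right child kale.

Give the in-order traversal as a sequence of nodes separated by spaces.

reed aster poppy sage elm bay iris lime ash kale

In-order visits the left subtree, then the node, then the right subtree.
At aster: go left to reed.
  reed is a leaf — visit reed.
Visit aster.
At aster: go right to lime.
  At lime: go left to iris.
    At iris: go left to poppy.
      At poppy: no left child.
      Visit poppy.
      At poppy: go right to sage.
        At sage: no left child.
        Visit sage.
        At sage: go right to elm.
          At elm: no left child.
          Visit elm.
          At elm: go right to bay.
            bay is a leaf — visit bay.
    Visit iris.
    At iris: no right child.
  Visit lime.
  At lime: go right to kale.
    At kale: go left to ash.
      ash is a leaf — visit ash.
    Visit kale.
    At kale: no right child.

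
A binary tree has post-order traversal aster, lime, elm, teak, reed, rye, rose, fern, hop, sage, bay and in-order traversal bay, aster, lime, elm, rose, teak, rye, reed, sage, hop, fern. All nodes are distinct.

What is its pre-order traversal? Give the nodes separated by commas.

The last element of post-order is the root; it splits in-order into left and right subtrees.
Root bay: left subtree has 0 nodes { }, right has 10 {aster, lime, elm, rose, teak, rye, reed, sage, hop, fern}.
  Root sage: left subtree has 7 nodes {aster, lime, elm, rose, teak, rye, reed}, right has 2 {hop, fern}.
    Root rose: left subtree has 3 nodes {aster, lime, elm}, right has 3 {teak, rye, reed}.
      Root elm: left subtree has 2 nodes {aster, lime}, right has 0 { }.
        Root lime: left subtree has 1 node {aster}, right has 0 { }.
      Root rye: left subtree has 1 node {teak}, right has 1 {reed}.
    Root hop: left subtree has 0 nodes { }, right has 1 {fern}.

bay, sage, rose, elm, lime, aster, rye, teak, reed, hop, fern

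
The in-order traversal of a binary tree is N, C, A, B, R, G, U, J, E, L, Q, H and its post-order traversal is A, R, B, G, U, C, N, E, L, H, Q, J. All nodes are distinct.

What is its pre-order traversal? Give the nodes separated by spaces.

J N C U G B A R Q L E H

The last element of post-order is the root; it splits in-order into left and right subtrees.
Root J: left subtree has 7 nodes {N, C, A, B, R, G, U}, right has 4 {E, L, Q, H}.
  Root N: left subtree has 0 nodes { }, right has 6 {C, A, B, R, G, U}.
    Root C: left subtree has 0 nodes { }, right has 5 {A, B, R, G, U}.
      Root U: left subtree has 4 nodes {A, B, R, G}, right has 0 { }.
        Root G: left subtree has 3 nodes {A, B, R}, right has 0 { }.
          Root B: left subtree has 1 node {A}, right has 1 {R}.
  Root Q: left subtree has 2 nodes {E, L}, right has 1 {H}.
    Root L: left subtree has 1 node {E}, right has 0 { }.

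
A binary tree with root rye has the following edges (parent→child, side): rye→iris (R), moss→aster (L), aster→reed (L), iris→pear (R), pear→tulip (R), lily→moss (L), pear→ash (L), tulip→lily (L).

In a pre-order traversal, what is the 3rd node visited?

Pre-order visits the node, then its left subtree, then its right subtree.
Visit rye.
At rye: no left child.
At rye: go right to iris.
  Visit iris.
  At iris: no left child.
  At iris: go right to pear.
    Visit pear.
    At pear: go left to ash.
      ash is a leaf — visit ash.
    At pear: go right to tulip.
      Visit tulip.
      At tulip: go left to lily.
        Visit lily.
        At lily: go left to moss.
          Visit moss.
          At moss: go left to aster.
            Visit aster.
            At aster: go left to reed.
              reed is a leaf — visit reed.
            At aster: no right child.
          At moss: no right child.
        At lily: no right child.
      At tulip: no right child.
Full pre-order sequence: rye, iris, pear, ash, tulip, lily, moss, aster, reed.

pear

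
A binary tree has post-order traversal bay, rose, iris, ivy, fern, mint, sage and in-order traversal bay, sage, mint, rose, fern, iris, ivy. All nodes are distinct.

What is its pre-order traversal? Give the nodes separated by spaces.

The last element of post-order is the root; it splits in-order into left and right subtrees.
Root sage: left subtree has 1 node {bay}, right has 5 {mint, rose, fern, iris, ivy}.
  Root mint: left subtree has 0 nodes { }, right has 4 {rose, fern, iris, ivy}.
    Root fern: left subtree has 1 node {rose}, right has 2 {iris, ivy}.
      Root ivy: left subtree has 1 node {iris}, right has 0 { }.

sage bay mint fern rose ivy iris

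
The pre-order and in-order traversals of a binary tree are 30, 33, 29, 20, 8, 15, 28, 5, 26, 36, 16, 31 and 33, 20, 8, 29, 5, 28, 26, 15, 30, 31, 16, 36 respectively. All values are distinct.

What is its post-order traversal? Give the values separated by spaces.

The first element of pre-order is the root; it splits in-order into left and right subtrees.
Root 30: left subtree has 8 nodes {33, 20, 8, 29, 5, 28, 26, 15}, right has 3 {31, 16, 36}.
  Root 33: left subtree has 0 nodes { }, right has 7 {20, 8, 29, 5, 28, 26, 15}.
    Root 29: left subtree has 2 nodes {20, 8}, right has 4 {5, 28, 26, 15}.
      Root 20: left subtree has 0 nodes { }, right has 1 {8}.
      Root 15: left subtree has 3 nodes {5, 28, 26}, right has 0 { }.
        Root 28: left subtree has 1 node {5}, right has 1 {26}.
  Root 36: left subtree has 2 nodes {31, 16}, right has 0 { }.
    Root 16: left subtree has 1 node {31}, right has 0 { }.

8 20 5 26 28 15 29 33 31 16 36 30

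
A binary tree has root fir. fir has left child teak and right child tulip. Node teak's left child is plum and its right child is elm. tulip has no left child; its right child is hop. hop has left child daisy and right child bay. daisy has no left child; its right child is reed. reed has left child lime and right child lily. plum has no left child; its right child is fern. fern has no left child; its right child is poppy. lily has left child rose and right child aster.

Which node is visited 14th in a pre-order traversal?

Pre-order visits the node, then its left subtree, then its right subtree.
Visit fir.
At fir: go left to teak.
  Visit teak.
  At teak: go left to plum.
    Visit plum.
    At plum: no left child.
    At plum: go right to fern.
      Visit fern.
      At fern: no left child.
      At fern: go right to poppy.
        poppy is a leaf — visit poppy.
  At teak: go right to elm.
    elm is a leaf — visit elm.
At fir: go right to tulip.
  Visit tulip.
  At tulip: no left child.
  At tulip: go right to hop.
    Visit hop.
    At hop: go left to daisy.
      Visit daisy.
      At daisy: no left child.
      At daisy: go right to reed.
        Visit reed.
        At reed: go left to lime.
          lime is a leaf — visit lime.
        At reed: go right to lily.
          Visit lily.
          At lily: go left to rose.
            rose is a leaf — visit rose.
          At lily: go right to aster.
            aster is a leaf — visit aster.
    At hop: go right to bay.
      bay is a leaf — visit bay.
Full pre-order sequence: fir, teak, plum, fern, poppy, elm, tulip, hop, daisy, reed, lime, lily, rose, aster, bay.

aster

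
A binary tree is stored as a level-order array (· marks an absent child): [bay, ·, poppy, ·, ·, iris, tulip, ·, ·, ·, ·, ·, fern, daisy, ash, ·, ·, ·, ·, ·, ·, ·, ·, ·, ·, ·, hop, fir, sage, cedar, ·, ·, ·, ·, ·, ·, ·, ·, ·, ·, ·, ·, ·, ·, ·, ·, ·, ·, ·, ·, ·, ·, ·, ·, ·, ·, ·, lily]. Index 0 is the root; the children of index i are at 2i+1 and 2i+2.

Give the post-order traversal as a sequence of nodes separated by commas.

hop, fern, iris, fir, lily, sage, daisy, cedar, ash, tulip, poppy, bay

Post-order visits the left subtree, then the right subtree, then the node.
At bay: no left child.
At bay: go right to poppy.
  At poppy: go left to iris.
    At iris: no left child.
    At iris: go right to fern.
      At fern: no left child.
      At fern: go right to hop.
        hop is a leaf — visit hop.
      Visit fern.
    Visit iris.
  At poppy: go right to tulip.
    At tulip: go left to daisy.
      At daisy: go left to fir.
        fir is a leaf — visit fir.
      At daisy: go right to sage.
        At sage: go left to lily.
          lily is a leaf — visit lily.
        At sage: no right child.
        Visit sage.
      Visit daisy.
    At tulip: go right to ash.
      At ash: go left to cedar.
        cedar is a leaf — visit cedar.
      At ash: no right child.
      Visit ash.
    Visit tulip.
  Visit poppy.
Visit bay.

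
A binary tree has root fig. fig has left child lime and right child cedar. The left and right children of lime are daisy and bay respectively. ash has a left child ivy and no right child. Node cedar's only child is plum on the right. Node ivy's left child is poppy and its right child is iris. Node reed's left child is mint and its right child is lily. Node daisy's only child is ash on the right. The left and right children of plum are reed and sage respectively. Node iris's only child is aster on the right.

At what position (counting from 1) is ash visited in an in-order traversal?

6

In-order visits the left subtree, then the node, then the right subtree.
At fig: go left to lime.
  At lime: go left to daisy.
    At daisy: no left child.
    Visit daisy.
    At daisy: go right to ash.
      At ash: go left to ivy.
        At ivy: go left to poppy.
          poppy is a leaf — visit poppy.
        Visit ivy.
        At ivy: go right to iris.
          At iris: no left child.
          Visit iris.
          At iris: go right to aster.
            aster is a leaf — visit aster.
      Visit ash.
      At ash: no right child.
  Visit lime.
  At lime: go right to bay.
    bay is a leaf — visit bay.
Visit fig.
At fig: go right to cedar.
  At cedar: no left child.
  Visit cedar.
  At cedar: go right to plum.
    At plum: go left to reed.
      At reed: go left to mint.
        mint is a leaf — visit mint.
      Visit reed.
      At reed: go right to lily.
        lily is a leaf — visit lily.
    Visit plum.
    At plum: go right to sage.
      sage is a leaf — visit sage.
Full in-order sequence: daisy, poppy, ivy, iris, aster, ash, lime, bay, fig, cedar, mint, reed, lily, plum, sage.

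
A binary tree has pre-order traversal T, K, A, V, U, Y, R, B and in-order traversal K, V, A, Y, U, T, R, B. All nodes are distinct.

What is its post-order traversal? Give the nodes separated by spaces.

The first element of pre-order is the root; it splits in-order into left and right subtrees.
Root T: left subtree has 5 nodes {K, V, A, Y, U}, right has 2 {R, B}.
  Root K: left subtree has 0 nodes { }, right has 4 {V, A, Y, U}.
    Root A: left subtree has 1 node {V}, right has 2 {Y, U}.
      Root U: left subtree has 1 node {Y}, right has 0 { }.
  Root R: left subtree has 0 nodes { }, right has 1 {B}.

V Y U A K B R T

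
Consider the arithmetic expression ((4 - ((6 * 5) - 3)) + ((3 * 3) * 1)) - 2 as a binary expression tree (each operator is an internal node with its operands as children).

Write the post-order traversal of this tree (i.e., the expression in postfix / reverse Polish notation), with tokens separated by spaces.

Post-order on an expression tree gives postfix notation: for each operator, emit left operand, right operand, then the operator.

4 6 5 * 3 - - 3 3 * 1 * + 2 -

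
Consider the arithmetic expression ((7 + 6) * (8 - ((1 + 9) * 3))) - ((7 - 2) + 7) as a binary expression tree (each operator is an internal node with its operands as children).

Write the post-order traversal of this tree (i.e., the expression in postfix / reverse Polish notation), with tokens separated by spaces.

7 6 + 8 1 9 + 3 * - * 7 2 - 7 + -

Post-order on an expression tree gives postfix notation: for each operator, emit left operand, right operand, then the operator.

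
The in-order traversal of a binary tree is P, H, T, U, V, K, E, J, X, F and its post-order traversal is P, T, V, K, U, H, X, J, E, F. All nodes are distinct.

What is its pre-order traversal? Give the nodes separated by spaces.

F E H P U T K V J X

The last element of post-order is the root; it splits in-order into left and right subtrees.
Root F: left subtree has 9 nodes {P, H, T, U, V, K, E, J, X}, right has 0 { }.
  Root E: left subtree has 6 nodes {P, H, T, U, V, K}, right has 2 {J, X}.
    Root H: left subtree has 1 node {P}, right has 4 {T, U, V, K}.
      Root U: left subtree has 1 node {T}, right has 2 {V, K}.
        Root K: left subtree has 1 node {V}, right has 0 { }.
    Root J: left subtree has 0 nodes { }, right has 1 {X}.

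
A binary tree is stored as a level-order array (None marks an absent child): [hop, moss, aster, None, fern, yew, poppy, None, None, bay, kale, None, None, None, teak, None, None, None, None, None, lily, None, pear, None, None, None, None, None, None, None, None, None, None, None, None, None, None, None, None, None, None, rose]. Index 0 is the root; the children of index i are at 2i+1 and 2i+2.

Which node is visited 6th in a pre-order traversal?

rose

Pre-order visits the node, then its left subtree, then its right subtree.
Visit hop.
At hop: go left to moss.
  Visit moss.
  At moss: no left child.
  At moss: go right to fern.
    Visit fern.
    At fern: go left to bay.
      Visit bay.
      At bay: no left child.
      At bay: go right to lily.
        Visit lily.
        At lily: go left to rose.
          rose is a leaf — visit rose.
        At lily: no right child.
    At fern: go right to kale.
      Visit kale.
      At kale: no left child.
      At kale: go right to pear.
        pear is a leaf — visit pear.
At hop: go right to aster.
  Visit aster.
  At aster: go left to yew.
    yew is a leaf — visit yew.
  At aster: go right to poppy.
    Visit poppy.
    At poppy: no left child.
    At poppy: go right to teak.
      teak is a leaf — visit teak.
Full pre-order sequence: hop, moss, fern, bay, lily, rose, kale, pear, aster, yew, poppy, teak.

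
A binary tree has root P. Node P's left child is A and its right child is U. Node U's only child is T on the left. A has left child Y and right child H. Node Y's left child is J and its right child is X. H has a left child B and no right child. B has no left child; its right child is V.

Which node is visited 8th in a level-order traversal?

X

Level-order visits nodes level by level from the root, left to right within each level.
Level 0: P
Level 1: A, U
Level 2: Y, H, T
Level 3: J, X, B
Level 4: V
Full level-order sequence: P, A, U, Y, H, T, J, X, B, V.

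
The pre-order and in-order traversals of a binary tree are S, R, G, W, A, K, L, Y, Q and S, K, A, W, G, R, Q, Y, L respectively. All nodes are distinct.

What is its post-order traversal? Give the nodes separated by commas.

The first element of pre-order is the root; it splits in-order into left and right subtrees.
Root S: left subtree has 0 nodes { }, right has 8 {K, A, W, G, R, Q, Y, L}.
  Root R: left subtree has 4 nodes {K, A, W, G}, right has 3 {Q, Y, L}.
    Root G: left subtree has 3 nodes {K, A, W}, right has 0 { }.
      Root W: left subtree has 2 nodes {K, A}, right has 0 { }.
        Root A: left subtree has 1 node {K}, right has 0 { }.
    Root L: left subtree has 2 nodes {Q, Y}, right has 0 { }.
      Root Y: left subtree has 1 node {Q}, right has 0 { }.

K, A, W, G, Q, Y, L, R, S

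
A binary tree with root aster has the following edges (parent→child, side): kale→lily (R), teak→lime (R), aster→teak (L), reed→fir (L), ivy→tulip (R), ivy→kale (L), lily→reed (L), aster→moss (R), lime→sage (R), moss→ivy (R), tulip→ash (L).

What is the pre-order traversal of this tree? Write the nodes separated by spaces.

Pre-order visits the node, then its left subtree, then its right subtree.
Visit aster.
At aster: go left to teak.
  Visit teak.
  At teak: no left child.
  At teak: go right to lime.
    Visit lime.
    At lime: no left child.
    At lime: go right to sage.
      sage is a leaf — visit sage.
At aster: go right to moss.
  Visit moss.
  At moss: no left child.
  At moss: go right to ivy.
    Visit ivy.
    At ivy: go left to kale.
      Visit kale.
      At kale: no left child.
      At kale: go right to lily.
        Visit lily.
        At lily: go left to reed.
          Visit reed.
          At reed: go left to fir.
            fir is a leaf — visit fir.
          At reed: no right child.
        At lily: no right child.
    At ivy: go right to tulip.
      Visit tulip.
      At tulip: go left to ash.
        ash is a leaf — visit ash.
      At tulip: no right child.

aster teak lime sage moss ivy kale lily reed fir tulip ash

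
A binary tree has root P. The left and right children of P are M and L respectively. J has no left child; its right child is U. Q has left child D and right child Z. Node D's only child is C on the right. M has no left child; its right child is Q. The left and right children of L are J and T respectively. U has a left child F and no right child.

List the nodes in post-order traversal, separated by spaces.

C D Z Q M F U J T L P

Post-order visits the left subtree, then the right subtree, then the node.
At P: go left to M.
  At M: no left child.
  At M: go right to Q.
    At Q: go left to D.
      At D: no left child.
      At D: go right to C.
        C is a leaf — visit C.
      Visit D.
    At Q: go right to Z.
      Z is a leaf — visit Z.
    Visit Q.
  Visit M.
At P: go right to L.
  At L: go left to J.
    At J: no left child.
    At J: go right to U.
      At U: go left to F.
        F is a leaf — visit F.
      At U: no right child.
      Visit U.
    Visit J.
  At L: go right to T.
    T is a leaf — visit T.
  Visit L.
Visit P.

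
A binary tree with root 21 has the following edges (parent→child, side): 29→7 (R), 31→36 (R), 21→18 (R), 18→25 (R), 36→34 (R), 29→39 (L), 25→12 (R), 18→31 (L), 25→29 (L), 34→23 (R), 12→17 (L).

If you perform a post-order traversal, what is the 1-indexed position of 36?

Post-order visits the left subtree, then the right subtree, then the node.
At 21: no left child.
At 21: go right to 18.
  At 18: go left to 31.
    At 31: no left child.
    At 31: go right to 36.
      At 36: no left child.
      At 36: go right to 34.
        At 34: no left child.
        At 34: go right to 23.
          23 is a leaf — visit 23.
        Visit 34.
      Visit 36.
    Visit 31.
  At 18: go right to 25.
    At 25: go left to 29.
      At 29: go left to 39.
        39 is a leaf — visit 39.
      At 29: go right to 7.
        7 is a leaf — visit 7.
      Visit 29.
    At 25: go right to 12.
      At 12: go left to 17.
        17 is a leaf — visit 17.
      At 12: no right child.
      Visit 12.
    Visit 25.
  Visit 18.
Visit 21.
Full post-order sequence: 23, 34, 36, 31, 39, 7, 29, 17, 12, 25, 18, 21.

3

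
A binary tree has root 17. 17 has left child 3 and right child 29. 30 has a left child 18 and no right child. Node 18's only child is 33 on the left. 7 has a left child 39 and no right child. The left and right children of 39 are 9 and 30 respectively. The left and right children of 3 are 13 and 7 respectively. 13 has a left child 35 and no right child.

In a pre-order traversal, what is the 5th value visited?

Pre-order visits the node, then its left subtree, then its right subtree.
Visit 17.
At 17: go left to 3.
  Visit 3.
  At 3: go left to 13.
    Visit 13.
    At 13: go left to 35.
      35 is a leaf — visit 35.
    At 13: no right child.
  At 3: go right to 7.
    Visit 7.
    At 7: go left to 39.
      Visit 39.
      At 39: go left to 9.
        9 is a leaf — visit 9.
      At 39: go right to 30.
        Visit 30.
        At 30: go left to 18.
          Visit 18.
          At 18: go left to 33.
            33 is a leaf — visit 33.
          At 18: no right child.
        At 30: no right child.
    At 7: no right child.
At 17: go right to 29.
  29 is a leaf — visit 29.
Full pre-order sequence: 17, 3, 13, 35, 7, 39, 9, 30, 18, 33, 29.

7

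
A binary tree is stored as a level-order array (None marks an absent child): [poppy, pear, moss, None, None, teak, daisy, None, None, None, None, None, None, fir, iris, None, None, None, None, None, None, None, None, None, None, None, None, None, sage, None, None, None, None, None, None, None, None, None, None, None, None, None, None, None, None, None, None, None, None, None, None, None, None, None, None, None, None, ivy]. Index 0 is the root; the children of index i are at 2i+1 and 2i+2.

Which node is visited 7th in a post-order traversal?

Post-order visits the left subtree, then the right subtree, then the node.
At poppy: go left to pear.
  pear is a leaf — visit pear.
At poppy: go right to moss.
  At moss: go left to teak.
    teak is a leaf — visit teak.
  At moss: go right to daisy.
    At daisy: go left to fir.
      At fir: no left child.
      At fir: go right to sage.
        At sage: go left to ivy.
          ivy is a leaf — visit ivy.
        At sage: no right child.
        Visit sage.
      Visit fir.
    At daisy: go right to iris.
      iris is a leaf — visit iris.
    Visit daisy.
  Visit moss.
Visit poppy.
Full post-order sequence: pear, teak, ivy, sage, fir, iris, daisy, moss, poppy.

daisy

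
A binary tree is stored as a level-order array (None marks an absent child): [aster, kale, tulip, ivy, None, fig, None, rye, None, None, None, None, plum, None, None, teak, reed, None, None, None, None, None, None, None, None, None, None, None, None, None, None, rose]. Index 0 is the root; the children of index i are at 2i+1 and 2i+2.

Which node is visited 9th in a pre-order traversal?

Pre-order visits the node, then its left subtree, then its right subtree.
Visit aster.
At aster: go left to kale.
  Visit kale.
  At kale: go left to ivy.
    Visit ivy.
    At ivy: go left to rye.
      Visit rye.
      At rye: go left to teak.
        Visit teak.
        At teak: go left to rose.
          rose is a leaf — visit rose.
        At teak: no right child.
      At rye: go right to reed.
        reed is a leaf — visit reed.
    At ivy: no right child.
  At kale: no right child.
At aster: go right to tulip.
  Visit tulip.
  At tulip: go left to fig.
    Visit fig.
    At fig: no left child.
    At fig: go right to plum.
      plum is a leaf — visit plum.
  At tulip: no right child.
Full pre-order sequence: aster, kale, ivy, rye, teak, rose, reed, tulip, fig, plum.

fig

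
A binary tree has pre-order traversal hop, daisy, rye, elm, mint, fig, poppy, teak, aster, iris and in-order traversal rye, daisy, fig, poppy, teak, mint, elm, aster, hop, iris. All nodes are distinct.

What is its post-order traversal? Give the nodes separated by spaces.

The first element of pre-order is the root; it splits in-order into left and right subtrees.
Root hop: left subtree has 8 nodes {rye, daisy, fig, poppy, teak, mint, elm, aster}, right has 1 {iris}.
  Root daisy: left subtree has 1 node {rye}, right has 6 {fig, poppy, teak, mint, elm, aster}.
    Root elm: left subtree has 4 nodes {fig, poppy, teak, mint}, right has 1 {aster}.
      Root mint: left subtree has 3 nodes {fig, poppy, teak}, right has 0 { }.
        Root fig: left subtree has 0 nodes { }, right has 2 {poppy, teak}.
          Root poppy: left subtree has 0 nodes { }, right has 1 {teak}.

rye teak poppy fig mint aster elm daisy iris hop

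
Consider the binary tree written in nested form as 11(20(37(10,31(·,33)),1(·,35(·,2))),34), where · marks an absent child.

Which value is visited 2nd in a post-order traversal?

33

Post-order visits the left subtree, then the right subtree, then the node.
At 11: go left to 20.
  At 20: go left to 37.
    At 37: go left to 10.
      10 is a leaf — visit 10.
    At 37: go right to 31.
      At 31: no left child.
      At 31: go right to 33.
        33 is a leaf — visit 33.
      Visit 31.
    Visit 37.
  At 20: go right to 1.
    At 1: no left child.
    At 1: go right to 35.
      At 35: no left child.
      At 35: go right to 2.
        2 is a leaf — visit 2.
      Visit 35.
    Visit 1.
  Visit 20.
At 11: go right to 34.
  34 is a leaf — visit 34.
Visit 11.
Full post-order sequence: 10, 33, 31, 37, 2, 35, 1, 20, 34, 11.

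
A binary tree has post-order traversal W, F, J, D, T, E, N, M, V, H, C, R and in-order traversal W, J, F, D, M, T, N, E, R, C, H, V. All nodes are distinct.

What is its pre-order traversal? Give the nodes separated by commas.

The last element of post-order is the root; it splits in-order into left and right subtrees.
Root R: left subtree has 8 nodes {W, J, F, D, M, T, N, E}, right has 3 {C, H, V}.
  Root M: left subtree has 4 nodes {W, J, F, D}, right has 3 {T, N, E}.
    Root D: left subtree has 3 nodes {W, J, F}, right has 0 { }.
      Root J: left subtree has 1 node {W}, right has 1 {F}.
    Root N: left subtree has 1 node {T}, right has 1 {E}.
  Root C: left subtree has 0 nodes { }, right has 2 {H, V}.
    Root H: left subtree has 0 nodes { }, right has 1 {V}.

R, M, D, J, W, F, N, T, E, C, H, V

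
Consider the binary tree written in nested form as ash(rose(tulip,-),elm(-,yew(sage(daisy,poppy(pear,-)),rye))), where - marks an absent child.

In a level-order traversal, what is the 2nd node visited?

rose

Level-order visits nodes level by level from the root, left to right within each level.
Level 0: ash
Level 1: rose, elm
Level 2: tulip, yew
Level 3: sage, rye
Level 4: daisy, poppy
Level 5: pear
Full level-order sequence: ash, rose, elm, tulip, yew, sage, rye, daisy, poppy, pear.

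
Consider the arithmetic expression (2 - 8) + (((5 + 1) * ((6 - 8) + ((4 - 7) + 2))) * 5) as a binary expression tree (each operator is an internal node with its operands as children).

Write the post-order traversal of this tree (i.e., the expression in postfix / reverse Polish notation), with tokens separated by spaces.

2 8 - 5 1 + 6 8 - 4 7 - 2 + + * 5 * +

Post-order on an expression tree gives postfix notation: for each operator, emit left operand, right operand, then the operator.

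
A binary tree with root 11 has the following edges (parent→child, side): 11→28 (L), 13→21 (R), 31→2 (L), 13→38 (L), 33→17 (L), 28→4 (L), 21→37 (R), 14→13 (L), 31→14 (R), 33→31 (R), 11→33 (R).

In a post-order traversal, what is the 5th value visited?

Post-order visits the left subtree, then the right subtree, then the node.
At 11: go left to 28.
  At 28: go left to 4.
    4 is a leaf — visit 4.
  At 28: no right child.
  Visit 28.
At 11: go right to 33.
  At 33: go left to 17.
    17 is a leaf — visit 17.
  At 33: go right to 31.
    At 31: go left to 2.
      2 is a leaf — visit 2.
    At 31: go right to 14.
      At 14: go left to 13.
        At 13: go left to 38.
          38 is a leaf — visit 38.
        At 13: go right to 21.
          At 21: no left child.
          At 21: go right to 37.
            37 is a leaf — visit 37.
          Visit 21.
        Visit 13.
      At 14: no right child.
      Visit 14.
    Visit 31.
  Visit 33.
Visit 11.
Full post-order sequence: 4, 28, 17, 2, 38, 37, 21, 13, 14, 31, 33, 11.

38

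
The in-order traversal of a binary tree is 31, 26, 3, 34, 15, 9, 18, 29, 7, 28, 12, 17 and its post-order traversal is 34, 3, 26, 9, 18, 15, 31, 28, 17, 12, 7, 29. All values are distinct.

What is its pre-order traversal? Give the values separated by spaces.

29 31 15 26 3 34 18 9 7 12 28 17

The last element of post-order is the root; it splits in-order into left and right subtrees.
Root 29: left subtree has 7 nodes {31, 26, 3, 34, 15, 9, 18}, right has 4 {7, 28, 12, 17}.
  Root 31: left subtree has 0 nodes { }, right has 6 {26, 3, 34, 15, 9, 18}.
    Root 15: left subtree has 3 nodes {26, 3, 34}, right has 2 {9, 18}.
      Root 26: left subtree has 0 nodes { }, right has 2 {3, 34}.
        Root 3: left subtree has 0 nodes { }, right has 1 {34}.
      Root 18: left subtree has 1 node {9}, right has 0 { }.
  Root 7: left subtree has 0 nodes { }, right has 3 {28, 12, 17}.
    Root 12: left subtree has 1 node {28}, right has 1 {17}.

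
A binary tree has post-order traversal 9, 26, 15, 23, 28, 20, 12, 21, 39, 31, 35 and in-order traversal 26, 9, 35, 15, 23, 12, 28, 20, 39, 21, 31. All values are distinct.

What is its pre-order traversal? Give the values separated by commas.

The last element of post-order is the root; it splits in-order into left and right subtrees.
Root 35: left subtree has 2 nodes {26, 9}, right has 8 {15, 23, 12, 28, 20, 39, 21, 31}.
  Root 26: left subtree has 0 nodes { }, right has 1 {9}.
  Root 31: left subtree has 7 nodes {15, 23, 12, 28, 20, 39, 21}, right has 0 { }.
    Root 39: left subtree has 5 nodes {15, 23, 12, 28, 20}, right has 1 {21}.
      Root 12: left subtree has 2 nodes {15, 23}, right has 2 {28, 20}.
        Root 23: left subtree has 1 node {15}, right has 0 { }.
        Root 20: left subtree has 1 node {28}, right has 0 { }.

35, 26, 9, 31, 39, 12, 23, 15, 20, 28, 21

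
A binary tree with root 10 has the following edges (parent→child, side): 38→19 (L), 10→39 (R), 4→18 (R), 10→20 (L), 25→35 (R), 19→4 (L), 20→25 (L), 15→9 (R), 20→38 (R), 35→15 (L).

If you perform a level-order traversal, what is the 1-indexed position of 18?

11

Level-order visits nodes level by level from the root, left to right within each level.
Level 0: 10
Level 1: 20, 39
Level 2: 25, 38
Level 3: 35, 19
Level 4: 15, 4
Level 5: 9, 18
Full level-order sequence: 10, 20, 39, 25, 38, 35, 19, 15, 4, 9, 18.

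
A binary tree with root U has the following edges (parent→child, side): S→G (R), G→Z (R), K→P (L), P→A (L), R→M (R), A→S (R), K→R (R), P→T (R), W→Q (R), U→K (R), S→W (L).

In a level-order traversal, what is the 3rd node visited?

Level-order visits nodes level by level from the root, left to right within each level.
Level 0: U
Level 1: K
Level 2: P, R
Level 3: A, T, M
Level 4: S
Level 5: W, G
Level 6: Q, Z
Full level-order sequence: U, K, P, R, A, T, M, S, W, G, Q, Z.

P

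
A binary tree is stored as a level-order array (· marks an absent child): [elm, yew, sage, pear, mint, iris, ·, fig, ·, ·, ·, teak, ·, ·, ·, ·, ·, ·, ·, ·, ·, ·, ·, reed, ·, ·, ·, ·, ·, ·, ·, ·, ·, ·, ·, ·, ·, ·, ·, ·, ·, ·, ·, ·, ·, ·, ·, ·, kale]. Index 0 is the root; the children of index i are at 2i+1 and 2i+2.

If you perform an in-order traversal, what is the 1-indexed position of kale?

In-order visits the left subtree, then the node, then the right subtree.
At elm: go left to yew.
  At yew: go left to pear.
    At pear: go left to fig.
      fig is a leaf — visit fig.
    Visit pear.
    At pear: no right child.
  Visit yew.
  At yew: go right to mint.
    mint is a leaf — visit mint.
Visit elm.
At elm: go right to sage.
  At sage: go left to iris.
    At iris: go left to teak.
      At teak: go left to reed.
        At reed: no left child.
        Visit reed.
        At reed: go right to kale.
          kale is a leaf — visit kale.
      Visit teak.
      At teak: no right child.
    Visit iris.
    At iris: no right child.
  Visit sage.
  At sage: no right child.
Full in-order sequence: fig, pear, yew, mint, elm, reed, kale, teak, iris, sage.

7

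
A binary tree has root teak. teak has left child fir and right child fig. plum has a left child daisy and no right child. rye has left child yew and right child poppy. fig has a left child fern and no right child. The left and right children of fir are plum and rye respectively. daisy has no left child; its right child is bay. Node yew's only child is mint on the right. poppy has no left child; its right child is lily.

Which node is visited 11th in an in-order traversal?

In-order visits the left subtree, then the node, then the right subtree.
At teak: go left to fir.
  At fir: go left to plum.
    At plum: go left to daisy.
      At daisy: no left child.
      Visit daisy.
      At daisy: go right to bay.
        bay is a leaf — visit bay.
    Visit plum.
    At plum: no right child.
  Visit fir.
  At fir: go right to rye.
    At rye: go left to yew.
      At yew: no left child.
      Visit yew.
      At yew: go right to mint.
        mint is a leaf — visit mint.
    Visit rye.
    At rye: go right to poppy.
      At poppy: no left child.
      Visit poppy.
      At poppy: go right to lily.
        lily is a leaf — visit lily.
Visit teak.
At teak: go right to fig.
  At fig: go left to fern.
    fern is a leaf — visit fern.
  Visit fig.
  At fig: no right child.
Full in-order sequence: daisy, bay, plum, fir, yew, mint, rye, poppy, lily, teak, fern, fig.

fern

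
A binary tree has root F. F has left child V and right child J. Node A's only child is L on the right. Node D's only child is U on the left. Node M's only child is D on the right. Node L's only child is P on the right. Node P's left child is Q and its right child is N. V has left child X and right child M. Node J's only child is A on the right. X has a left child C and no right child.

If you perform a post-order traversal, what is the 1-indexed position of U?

3

Post-order visits the left subtree, then the right subtree, then the node.
At F: go left to V.
  At V: go left to X.
    At X: go left to C.
      C is a leaf — visit C.
    At X: no right child.
    Visit X.
  At V: go right to M.
    At M: no left child.
    At M: go right to D.
      At D: go left to U.
        U is a leaf — visit U.
      At D: no right child.
      Visit D.
    Visit M.
  Visit V.
At F: go right to J.
  At J: no left child.
  At J: go right to A.
    At A: no left child.
    At A: go right to L.
      At L: no left child.
      At L: go right to P.
        At P: go left to Q.
          Q is a leaf — visit Q.
        At P: go right to N.
          N is a leaf — visit N.
        Visit P.
      Visit L.
    Visit A.
  Visit J.
Visit F.
Full post-order sequence: C, X, U, D, M, V, Q, N, P, L, A, J, F.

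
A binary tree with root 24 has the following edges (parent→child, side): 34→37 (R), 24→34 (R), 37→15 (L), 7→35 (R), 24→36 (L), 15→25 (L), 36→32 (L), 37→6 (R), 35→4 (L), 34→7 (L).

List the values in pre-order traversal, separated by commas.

24, 36, 32, 34, 7, 35, 4, 37, 15, 25, 6

Pre-order visits the node, then its left subtree, then its right subtree.
Visit 24.
At 24: go left to 36.
  Visit 36.
  At 36: go left to 32.
    32 is a leaf — visit 32.
  At 36: no right child.
At 24: go right to 34.
  Visit 34.
  At 34: go left to 7.
    Visit 7.
    At 7: no left child.
    At 7: go right to 35.
      Visit 35.
      At 35: go left to 4.
        4 is a leaf — visit 4.
      At 35: no right child.
  At 34: go right to 37.
    Visit 37.
    At 37: go left to 15.
      Visit 15.
      At 15: go left to 25.
        25 is a leaf — visit 25.
      At 15: no right child.
    At 37: go right to 6.
      6 is a leaf — visit 6.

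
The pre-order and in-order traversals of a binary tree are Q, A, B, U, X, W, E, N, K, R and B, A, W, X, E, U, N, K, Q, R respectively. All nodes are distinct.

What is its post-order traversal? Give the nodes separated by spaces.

B W E X K N U A R Q

The first element of pre-order is the root; it splits in-order into left and right subtrees.
Root Q: left subtree has 8 nodes {B, A, W, X, E, U, N, K}, right has 1 {R}.
  Root A: left subtree has 1 node {B}, right has 6 {W, X, E, U, N, K}.
    Root U: left subtree has 3 nodes {W, X, E}, right has 2 {N, K}.
      Root X: left subtree has 1 node {W}, right has 1 {E}.
      Root N: left subtree has 0 nodes { }, right has 1 {K}.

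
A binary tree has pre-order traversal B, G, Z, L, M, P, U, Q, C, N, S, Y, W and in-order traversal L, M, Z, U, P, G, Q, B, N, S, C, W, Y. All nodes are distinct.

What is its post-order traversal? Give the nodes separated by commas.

The first element of pre-order is the root; it splits in-order into left and right subtrees.
Root B: left subtree has 7 nodes {L, M, Z, U, P, G, Q}, right has 5 {N, S, C, W, Y}.
  Root G: left subtree has 5 nodes {L, M, Z, U, P}, right has 1 {Q}.
    Root Z: left subtree has 2 nodes {L, M}, right has 2 {U, P}.
      Root L: left subtree has 0 nodes { }, right has 1 {M}.
      Root P: left subtree has 1 node {U}, right has 0 { }.
  Root C: left subtree has 2 nodes {N, S}, right has 2 {W, Y}.
    Root N: left subtree has 0 nodes { }, right has 1 {S}.
    Root Y: left subtree has 1 node {W}, right has 0 { }.

M, L, U, P, Z, Q, G, S, N, W, Y, C, B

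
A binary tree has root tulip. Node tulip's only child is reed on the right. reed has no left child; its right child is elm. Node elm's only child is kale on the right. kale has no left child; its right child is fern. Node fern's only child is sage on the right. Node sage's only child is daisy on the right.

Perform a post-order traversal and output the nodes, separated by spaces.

daisy sage fern kale elm reed tulip

Post-order visits the left subtree, then the right subtree, then the node.
At tulip: no left child.
At tulip: go right to reed.
  At reed: no left child.
  At reed: go right to elm.
    At elm: no left child.
    At elm: go right to kale.
      At kale: no left child.
      At kale: go right to fern.
        At fern: no left child.
        At fern: go right to sage.
          At sage: no left child.
          At sage: go right to daisy.
            daisy is a leaf — visit daisy.
          Visit sage.
        Visit fern.
      Visit kale.
    Visit elm.
  Visit reed.
Visit tulip.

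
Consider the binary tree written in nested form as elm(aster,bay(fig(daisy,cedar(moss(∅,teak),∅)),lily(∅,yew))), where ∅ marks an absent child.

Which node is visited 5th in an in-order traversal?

In-order visits the left subtree, then the node, then the right subtree.
At elm: go left to aster.
  aster is a leaf — visit aster.
Visit elm.
At elm: go right to bay.
  At bay: go left to fig.
    At fig: go left to daisy.
      daisy is a leaf — visit daisy.
    Visit fig.
    At fig: go right to cedar.
      At cedar: go left to moss.
        At moss: no left child.
        Visit moss.
        At moss: go right to teak.
          teak is a leaf — visit teak.
      Visit cedar.
      At cedar: no right child.
  Visit bay.
  At bay: go right to lily.
    At lily: no left child.
    Visit lily.
    At lily: go right to yew.
      yew is a leaf — visit yew.
Full in-order sequence: aster, elm, daisy, fig, moss, teak, cedar, bay, lily, yew.

moss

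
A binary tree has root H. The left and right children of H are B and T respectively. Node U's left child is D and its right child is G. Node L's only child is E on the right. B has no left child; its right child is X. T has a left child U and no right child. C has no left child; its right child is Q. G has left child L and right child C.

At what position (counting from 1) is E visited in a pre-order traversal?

Pre-order visits the node, then its left subtree, then its right subtree.
Visit H.
At H: go left to B.
  Visit B.
  At B: no left child.
  At B: go right to X.
    X is a leaf — visit X.
At H: go right to T.
  Visit T.
  At T: go left to U.
    Visit U.
    At U: go left to D.
      D is a leaf — visit D.
    At U: go right to G.
      Visit G.
      At G: go left to L.
        Visit L.
        At L: no left child.
        At L: go right to E.
          E is a leaf — visit E.
      At G: go right to C.
        Visit C.
        At C: no left child.
        At C: go right to Q.
          Q is a leaf — visit Q.
  At T: no right child.
Full pre-order sequence: H, B, X, T, U, D, G, L, E, C, Q.

9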